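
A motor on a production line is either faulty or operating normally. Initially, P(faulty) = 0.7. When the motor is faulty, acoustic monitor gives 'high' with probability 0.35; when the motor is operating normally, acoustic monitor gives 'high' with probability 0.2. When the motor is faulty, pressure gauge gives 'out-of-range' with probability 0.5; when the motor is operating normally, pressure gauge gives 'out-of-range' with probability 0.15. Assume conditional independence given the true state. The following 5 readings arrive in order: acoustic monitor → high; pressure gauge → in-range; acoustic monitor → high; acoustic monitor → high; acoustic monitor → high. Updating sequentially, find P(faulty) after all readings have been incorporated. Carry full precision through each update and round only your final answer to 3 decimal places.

Each posterior becomes the prior for the next update.
After acoustic monitor='high': P(faulty) = 0.35·0.7000 / (0.35·0.7000 + 0.2·0.3000) ≈ 0.8033
After pressure gauge='in-range': P(faulty) = 0.5·0.8033 / (0.5·0.8033 + 0.85·0.1967) ≈ 0.7061
After acoustic monitor='high': P(faulty) = 0.35·0.7061 / (0.35·0.7061 + 0.2·0.2939) ≈ 0.8078
After acoustic monitor='high': P(faulty) = 0.35·0.8078 / (0.35·0.8078 + 0.2·0.1922) ≈ 0.8803
After acoustic monitor='high': P(faulty) = 0.35·0.8803 / (0.35·0.8803 + 0.2·0.1197) ≈ 0.9279

0.928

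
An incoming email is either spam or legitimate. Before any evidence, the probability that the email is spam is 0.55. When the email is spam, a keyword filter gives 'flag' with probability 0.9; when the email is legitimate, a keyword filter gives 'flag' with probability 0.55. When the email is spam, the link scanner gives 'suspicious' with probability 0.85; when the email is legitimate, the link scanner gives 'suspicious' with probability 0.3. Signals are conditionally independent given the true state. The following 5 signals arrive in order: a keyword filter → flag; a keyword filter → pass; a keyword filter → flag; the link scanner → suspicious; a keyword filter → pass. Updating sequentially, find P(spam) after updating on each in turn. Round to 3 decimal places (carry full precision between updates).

Apply Bayes' rule sequentially, carrying P(spam) forward.
After a keyword filter='flag': P(spam) = 0.9·0.5500 / (0.9·0.5500 + 0.55·0.4500) ≈ 0.6667
After a keyword filter='pass': P(spam) = 0.1·0.6667 / (0.1·0.6667 + 0.45·0.3333) ≈ 0.3077
After a keyword filter='flag': P(spam) = 0.9·0.3077 / (0.9·0.3077 + 0.55·0.6923) ≈ 0.4211
After the link scanner='suspicious': P(spam) = 0.85·0.4211 / (0.85·0.4211 + 0.3·0.5789) ≈ 0.6733
After a keyword filter='pass': P(spam) = 0.1·0.6733 / (0.1·0.6733 + 0.45·0.3267) ≈ 0.3141

0.314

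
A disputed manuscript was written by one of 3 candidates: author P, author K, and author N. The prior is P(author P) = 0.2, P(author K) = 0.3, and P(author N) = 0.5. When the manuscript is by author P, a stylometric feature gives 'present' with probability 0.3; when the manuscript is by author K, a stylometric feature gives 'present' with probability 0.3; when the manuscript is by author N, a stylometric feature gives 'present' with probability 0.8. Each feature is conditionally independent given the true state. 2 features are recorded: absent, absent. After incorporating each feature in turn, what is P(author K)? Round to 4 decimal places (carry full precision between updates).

0.5547

After 'absent': normaliser = 0.7·0.2000 + 0.7·0.3000 + 0.2·0.5000; P(author P) ≈ 0.3111, P(author K) ≈ 0.4667, P(author N) ≈ 0.2222
After 'absent': normaliser = 0.7·0.3111 + 0.7·0.4667 + 0.2·0.2222; P(author P) ≈ 0.3698, P(author K) ≈ 0.5547, P(author N) ≈ 0.0755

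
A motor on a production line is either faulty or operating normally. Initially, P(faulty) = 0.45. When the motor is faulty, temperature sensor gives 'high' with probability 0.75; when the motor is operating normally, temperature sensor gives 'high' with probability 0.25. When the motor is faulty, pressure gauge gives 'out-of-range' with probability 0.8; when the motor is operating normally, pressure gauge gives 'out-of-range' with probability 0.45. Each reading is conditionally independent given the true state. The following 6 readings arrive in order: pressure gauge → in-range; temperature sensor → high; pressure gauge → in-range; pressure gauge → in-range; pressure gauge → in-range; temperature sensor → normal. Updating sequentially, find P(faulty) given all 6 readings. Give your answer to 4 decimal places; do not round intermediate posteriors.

0.0141

After pressure gauge='in-range': P(faulty) = 0.2·0.4500 / (0.2·0.4500 + 0.55·0.5500) ≈ 0.2293
After temperature sensor='high': P(faulty) = 0.75·0.2293 / (0.75·0.2293 + 0.25·0.7707) ≈ 0.4716
After pressure gauge='in-range': P(faulty) = 0.2·0.4716 / (0.2·0.4716 + 0.55·0.5284) ≈ 0.2450
After pressure gauge='in-range': P(faulty) = 0.2·0.2450 / (0.2·0.2450 + 0.55·0.7550) ≈ 0.1056
After pressure gauge='in-range': P(faulty) = 0.2·0.1056 / (0.2·0.1056 + 0.55·0.8944) ≈ 0.0412
After temperature sensor='normal': P(faulty) = 0.25·0.0412 / (0.25·0.0412 + 0.75·0.9588) ≈ 0.0141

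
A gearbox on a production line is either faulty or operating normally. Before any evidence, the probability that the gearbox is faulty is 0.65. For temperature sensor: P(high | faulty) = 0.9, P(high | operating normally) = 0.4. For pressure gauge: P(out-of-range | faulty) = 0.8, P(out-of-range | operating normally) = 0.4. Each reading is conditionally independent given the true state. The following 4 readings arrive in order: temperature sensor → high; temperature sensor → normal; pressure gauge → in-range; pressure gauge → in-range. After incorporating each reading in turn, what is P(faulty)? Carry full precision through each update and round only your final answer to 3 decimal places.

0.072

After temperature sensor='high': P(faulty) = 0.9·0.6500 / (0.9·0.6500 + 0.4·0.3500) ≈ 0.8069
After temperature sensor='normal': P(faulty) = 0.1·0.8069 / (0.1·0.8069 + 0.6·0.1931) ≈ 0.4105
After pressure gauge='in-range': P(faulty) = 0.2·0.4105 / (0.2·0.4105 + 0.6·0.5895) ≈ 0.1884
After pressure gauge='in-range': P(faulty) = 0.2·0.1884 / (0.2·0.1884 + 0.6·0.8116) ≈ 0.0718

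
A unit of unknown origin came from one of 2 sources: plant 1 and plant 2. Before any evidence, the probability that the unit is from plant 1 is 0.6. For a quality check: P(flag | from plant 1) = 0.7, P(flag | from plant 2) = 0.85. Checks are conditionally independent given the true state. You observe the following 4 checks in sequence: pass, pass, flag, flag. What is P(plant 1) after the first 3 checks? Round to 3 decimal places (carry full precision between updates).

Each posterior becomes the prior for the next update.
After 'pass': P(plant 1) = 0.3·0.6000 / (0.3·0.6000 + 0.15·0.4000) ≈ 0.7500
After 'pass': P(plant 1) = 0.3·0.7500 / (0.3·0.7500 + 0.15·0.2500) ≈ 0.8571
After 'flag': P(plant 1) = 0.7·0.8571 / (0.7·0.8571 + 0.85·0.1429) ≈ 0.8317

0.832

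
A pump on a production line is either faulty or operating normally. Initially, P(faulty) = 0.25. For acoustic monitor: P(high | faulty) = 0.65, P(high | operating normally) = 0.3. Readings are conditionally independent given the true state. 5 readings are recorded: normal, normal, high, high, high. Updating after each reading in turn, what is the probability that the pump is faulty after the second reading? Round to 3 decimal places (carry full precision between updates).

0.077

Apply Bayes' rule sequentially, carrying P(faulty) forward.
After 'normal': P(faulty) = 0.35·0.2500 / (0.35·0.2500 + 0.7·0.7500) ≈ 0.1429
After 'normal': P(faulty) = 0.35·0.1429 / (0.35·0.1429 + 0.7·0.8571) ≈ 0.0769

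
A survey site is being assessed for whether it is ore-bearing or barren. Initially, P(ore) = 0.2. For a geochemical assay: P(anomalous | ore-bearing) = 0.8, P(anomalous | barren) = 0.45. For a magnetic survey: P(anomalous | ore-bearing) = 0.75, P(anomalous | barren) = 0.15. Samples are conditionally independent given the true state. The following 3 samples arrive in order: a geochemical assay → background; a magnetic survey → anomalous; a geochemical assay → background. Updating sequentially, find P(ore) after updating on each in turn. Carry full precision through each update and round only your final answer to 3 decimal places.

After a geochemical assay='background': P(ore) = 0.2·0.2000 / (0.2·0.2000 + 0.55·0.8000) ≈ 0.0833
After a magnetic survey='anomalous': P(ore) = 0.75·0.0833 / (0.75·0.0833 + 0.15·0.9167) ≈ 0.3125
After a geochemical assay='background': P(ore) = 0.2·0.3125 / (0.2·0.3125 + 0.55·0.6875) ≈ 0.1418

0.142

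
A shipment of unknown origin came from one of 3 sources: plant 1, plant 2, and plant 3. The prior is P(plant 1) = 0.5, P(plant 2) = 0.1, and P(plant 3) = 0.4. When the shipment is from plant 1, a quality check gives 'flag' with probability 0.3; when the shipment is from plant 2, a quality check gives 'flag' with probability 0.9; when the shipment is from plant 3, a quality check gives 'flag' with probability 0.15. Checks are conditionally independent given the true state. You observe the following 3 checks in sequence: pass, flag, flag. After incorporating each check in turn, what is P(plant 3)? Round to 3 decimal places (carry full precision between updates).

0.162

After 'pass': normaliser = 0.7·0.5000 + 0.1·0.1000 + 0.85·0.4000; P(plant 1) ≈ 0.5000, P(plant 2) ≈ 0.0143, P(plant 3) ≈ 0.4857
After 'flag': normaliser = 0.3·0.5000 + 0.9·0.0143 + 0.15·0.4857; P(plant 1) ≈ 0.6364, P(plant 2) ≈ 0.0545, P(plant 3) ≈ 0.3091
After 'flag': normaliser = 0.3·0.6364 + 0.9·0.0545 + 0.15·0.3091; P(plant 1) ≈ 0.6667, P(plant 2) ≈ 0.1714, P(plant 3) ≈ 0.1619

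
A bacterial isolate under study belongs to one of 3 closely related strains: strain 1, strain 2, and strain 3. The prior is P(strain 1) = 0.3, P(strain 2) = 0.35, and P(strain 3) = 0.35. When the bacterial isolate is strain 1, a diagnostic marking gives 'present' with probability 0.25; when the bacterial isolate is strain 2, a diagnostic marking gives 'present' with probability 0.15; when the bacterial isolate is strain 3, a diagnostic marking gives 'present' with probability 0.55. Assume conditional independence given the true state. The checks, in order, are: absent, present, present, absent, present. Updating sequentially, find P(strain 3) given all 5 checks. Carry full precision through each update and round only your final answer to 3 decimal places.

Each posterior becomes the prior for the next update.
After 'absent': normaliser = 0.75·0.3000 + 0.85·0.3500 + 0.45·0.3500; P(strain 1) ≈ 0.3309, P(strain 2) ≈ 0.4375, P(strain 3) ≈ 0.2316
After 'present': normaliser = 0.25·0.3309 + 0.15·0.4375 + 0.55·0.2316; P(strain 1) ≈ 0.3000, P(strain 2) ≈ 0.2380, P(strain 3) ≈ 0.4620
After 'present': normaliser = 0.25·0.3000 + 0.15·0.2380 + 0.55·0.4620; P(strain 1) ≈ 0.2056, P(strain 2) ≈ 0.0979, P(strain 3) ≈ 0.6965
After 'absent': normaliser = 0.75·0.2056 + 0.85·0.0979 + 0.45·0.6965; P(strain 1) ≈ 0.2799, P(strain 2) ≈ 0.1510, P(strain 3) ≈ 0.5691
After 'present': normaliser = 0.25·0.2799 + 0.15·0.1510 + 0.55·0.5691; P(strain 1) ≈ 0.1725, P(strain 2) ≈ 0.0558, P(strain 3) ≈ 0.7716

0.772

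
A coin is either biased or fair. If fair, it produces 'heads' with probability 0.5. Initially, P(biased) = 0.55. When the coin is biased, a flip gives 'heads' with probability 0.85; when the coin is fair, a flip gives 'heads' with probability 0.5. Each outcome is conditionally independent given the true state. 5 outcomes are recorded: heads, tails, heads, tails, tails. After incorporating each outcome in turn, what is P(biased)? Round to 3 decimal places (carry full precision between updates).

After 'heads': P(biased) = 0.85·0.5500 / (0.85·0.5500 + 0.5·0.4500) ≈ 0.6751
After 'tails': P(biased) = 0.15·0.6751 / (0.15·0.6751 + 0.5·0.3249) ≈ 0.3840
After 'heads': P(biased) = 0.85·0.3840 / (0.85·0.3840 + 0.5·0.6160) ≈ 0.5145
After 'tails': P(biased) = 0.15·0.5145 / (0.15·0.5145 + 0.5·0.4855) ≈ 0.2412
After 'tails': P(biased) = 0.15·0.2412 / (0.15·0.2412 + 0.5·0.7588) ≈ 0.0871

0.087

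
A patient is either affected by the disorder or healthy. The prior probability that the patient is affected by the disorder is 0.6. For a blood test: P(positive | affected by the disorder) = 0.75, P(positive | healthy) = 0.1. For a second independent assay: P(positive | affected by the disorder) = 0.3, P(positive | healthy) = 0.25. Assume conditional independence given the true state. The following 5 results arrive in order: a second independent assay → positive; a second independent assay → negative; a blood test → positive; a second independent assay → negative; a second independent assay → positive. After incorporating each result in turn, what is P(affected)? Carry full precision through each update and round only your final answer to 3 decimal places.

0.934

Each posterior becomes the prior for the next update.
After a second independent assay='positive': P(affected) = 0.3·0.6000 / (0.3·0.6000 + 0.25·0.4000) ≈ 0.6429
After a second independent assay='negative': P(affected) = 0.7·0.6429 / (0.7·0.6429 + 0.75·0.3571) ≈ 0.6269
After a blood test='positive': P(affected) = 0.75·0.6269 / (0.75·0.6269 + 0.1·0.3731) ≈ 0.9265
After a second independent assay='negative': P(affected) = 0.7·0.9265 / (0.7·0.9265 + 0.75·0.0735) ≈ 0.9216
After a second independent assay='positive': P(affected) = 0.3·0.9216 / (0.3·0.9216 + 0.25·0.0784) ≈ 0.9338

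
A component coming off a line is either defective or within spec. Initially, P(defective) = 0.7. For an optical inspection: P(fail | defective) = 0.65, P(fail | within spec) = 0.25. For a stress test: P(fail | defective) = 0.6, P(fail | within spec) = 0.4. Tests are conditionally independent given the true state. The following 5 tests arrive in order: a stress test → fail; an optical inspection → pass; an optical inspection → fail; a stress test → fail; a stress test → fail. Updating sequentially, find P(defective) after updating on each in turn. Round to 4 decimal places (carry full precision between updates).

0.9053

Apply Bayes' rule sequentially, carrying P(defective) forward.
After a stress test='fail': P(defective) = 0.6·0.7000 / (0.6·0.7000 + 0.4·0.3000) ≈ 0.7778
After an optical inspection='pass': P(defective) = 0.35·0.7778 / (0.35·0.7778 + 0.75·0.2222) ≈ 0.6203
After an optical inspection='fail': P(defective) = 0.65·0.6203 / (0.65·0.6203 + 0.25·0.3797) ≈ 0.8094
After a stress test='fail': P(defective) = 0.6·0.8094 / (0.6·0.8094 + 0.4·0.1906) ≈ 0.8643
After a stress test='fail': P(defective) = 0.6·0.8643 / (0.6·0.8643 + 0.4·0.1357) ≈ 0.9053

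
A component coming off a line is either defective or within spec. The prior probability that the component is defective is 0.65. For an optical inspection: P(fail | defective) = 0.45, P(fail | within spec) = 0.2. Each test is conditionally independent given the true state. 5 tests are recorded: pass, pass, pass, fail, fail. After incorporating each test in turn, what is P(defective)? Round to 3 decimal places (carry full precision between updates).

Each posterior becomes the prior for the next update.
After 'pass': P(defective) = 0.55·0.6500 / (0.55·0.6500 + 0.8·0.3500) ≈ 0.5608
After 'pass': P(defective) = 0.55·0.5608 / (0.55·0.5608 + 0.8·0.4392) ≈ 0.4675
After 'pass': P(defective) = 0.55·0.4675 / (0.55·0.4675 + 0.8·0.5325) ≈ 0.3764
After 'fail': P(defective) = 0.45·0.3764 / (0.45·0.3764 + 0.2·0.6236) ≈ 0.5759
After 'fail': P(defective) = 0.45·0.5759 / (0.45·0.5759 + 0.2·0.4241) ≈ 0.7534

0.753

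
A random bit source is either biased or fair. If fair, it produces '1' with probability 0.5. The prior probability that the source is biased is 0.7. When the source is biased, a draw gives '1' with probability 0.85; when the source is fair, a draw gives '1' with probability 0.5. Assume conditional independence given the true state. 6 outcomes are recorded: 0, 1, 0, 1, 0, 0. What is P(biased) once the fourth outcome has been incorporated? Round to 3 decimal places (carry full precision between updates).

After '0': P(biased) = 0.15·0.7000 / (0.15·0.7000 + 0.5·0.3000) ≈ 0.4118
After '1': P(biased) = 0.85·0.4118 / (0.85·0.4118 + 0.5·0.5882) ≈ 0.5434
After '0': P(biased) = 0.15·0.5434 / (0.15·0.5434 + 0.5·0.4566) ≈ 0.2631
After '1': P(biased) = 0.85·0.2631 / (0.85·0.2631 + 0.5·0.7369) ≈ 0.3777

0.378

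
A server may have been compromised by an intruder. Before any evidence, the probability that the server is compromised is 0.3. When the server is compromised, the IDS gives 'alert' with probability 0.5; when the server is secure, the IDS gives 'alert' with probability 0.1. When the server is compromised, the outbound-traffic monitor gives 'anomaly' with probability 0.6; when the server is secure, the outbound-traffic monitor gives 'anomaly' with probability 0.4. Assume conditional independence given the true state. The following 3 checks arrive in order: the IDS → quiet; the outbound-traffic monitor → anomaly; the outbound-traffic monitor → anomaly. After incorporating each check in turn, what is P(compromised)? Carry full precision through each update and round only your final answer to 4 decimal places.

After the IDS='quiet': P(compromised) = 0.5·0.3000 / (0.5·0.3000 + 0.9·0.7000) ≈ 0.1923
After the outbound-traffic monitor='anomaly': P(compromised) = 0.6·0.1923 / (0.6·0.1923 + 0.4·0.8077) ≈ 0.2632
After the outbound-traffic monitor='anomaly': P(compromised) = 0.6·0.2632 / (0.6·0.2632 + 0.4·0.7368) ≈ 0.3488

0.3488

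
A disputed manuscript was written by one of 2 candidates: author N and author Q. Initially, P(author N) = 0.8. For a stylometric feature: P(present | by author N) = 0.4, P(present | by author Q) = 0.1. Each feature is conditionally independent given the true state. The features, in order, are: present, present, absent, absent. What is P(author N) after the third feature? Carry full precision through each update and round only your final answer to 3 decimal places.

0.977

Apply Bayes' rule sequentially, carrying P(author N) forward.
After 'present': P(author N) = 0.4·0.8000 / (0.4·0.8000 + 0.1·0.2000) ≈ 0.9412
After 'present': P(author N) = 0.4·0.9412 / (0.4·0.9412 + 0.1·0.0588) ≈ 0.9846
After 'absent': P(author N) = 0.6·0.9846 / (0.6·0.9846 + 0.9·0.0154) ≈ 0.9771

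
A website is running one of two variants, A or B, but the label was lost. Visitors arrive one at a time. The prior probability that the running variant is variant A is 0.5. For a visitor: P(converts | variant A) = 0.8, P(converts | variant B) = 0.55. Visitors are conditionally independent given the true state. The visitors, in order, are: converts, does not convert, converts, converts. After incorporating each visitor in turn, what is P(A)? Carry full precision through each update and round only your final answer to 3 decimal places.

0.578

Each posterior becomes the prior for the next update.
After 'converts': P(A) = 0.8·0.5000 / (0.8·0.5000 + 0.55·0.5000) ≈ 0.5926
After 'does not convert': P(A) = 0.2·0.5926 / (0.2·0.5926 + 0.45·0.4074) ≈ 0.3926
After 'converts': P(A) = 0.8·0.3926 / (0.8·0.3926 + 0.55·0.6074) ≈ 0.4846
After 'converts': P(A) = 0.8·0.4846 / (0.8·0.4846 + 0.55·0.5154) ≈ 0.5777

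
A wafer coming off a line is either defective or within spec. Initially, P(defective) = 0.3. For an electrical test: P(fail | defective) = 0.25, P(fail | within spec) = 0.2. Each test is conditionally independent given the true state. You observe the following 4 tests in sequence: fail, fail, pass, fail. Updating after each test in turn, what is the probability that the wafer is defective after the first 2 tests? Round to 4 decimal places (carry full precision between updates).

Apply Bayes' rule sequentially, carrying P(defective) forward.
After 'fail': P(defective) = 0.25·0.3000 / (0.25·0.3000 + 0.2·0.7000) ≈ 0.3488
After 'fail': P(defective) = 0.25·0.3488 / (0.25·0.3488 + 0.2·0.6512) ≈ 0.4011

0.4011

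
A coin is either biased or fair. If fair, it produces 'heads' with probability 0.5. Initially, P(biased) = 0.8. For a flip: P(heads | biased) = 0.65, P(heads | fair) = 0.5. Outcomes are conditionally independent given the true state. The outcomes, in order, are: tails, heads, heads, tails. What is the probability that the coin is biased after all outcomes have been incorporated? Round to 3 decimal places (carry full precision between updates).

0.768

Each posterior becomes the prior for the next update.
After 'tails': P(biased) = 0.35·0.8000 / (0.35·0.8000 + 0.5·0.2000) ≈ 0.7368
After 'heads': P(biased) = 0.65·0.7368 / (0.65·0.7368 + 0.5·0.2632) ≈ 0.7845
After 'heads': P(biased) = 0.65·0.7845 / (0.65·0.7845 + 0.5·0.2155) ≈ 0.8255
After 'tails': P(biased) = 0.35·0.8255 / (0.35·0.8255 + 0.5·0.1745) ≈ 0.7681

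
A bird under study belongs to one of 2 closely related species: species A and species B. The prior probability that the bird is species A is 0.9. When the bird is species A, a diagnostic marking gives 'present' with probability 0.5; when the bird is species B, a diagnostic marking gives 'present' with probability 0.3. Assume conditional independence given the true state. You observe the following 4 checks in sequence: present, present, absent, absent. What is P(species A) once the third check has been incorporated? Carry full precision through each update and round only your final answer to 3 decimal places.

0.947

After 'present': P(species A) = 0.5·0.9000 / (0.5·0.9000 + 0.3·0.1000) ≈ 0.9375
After 'present': P(species A) = 0.5·0.9375 / (0.5·0.9375 + 0.3·0.0625) ≈ 0.9615
After 'absent': P(species A) = 0.5·0.9615 / (0.5·0.9615 + 0.7·0.0385) ≈ 0.9470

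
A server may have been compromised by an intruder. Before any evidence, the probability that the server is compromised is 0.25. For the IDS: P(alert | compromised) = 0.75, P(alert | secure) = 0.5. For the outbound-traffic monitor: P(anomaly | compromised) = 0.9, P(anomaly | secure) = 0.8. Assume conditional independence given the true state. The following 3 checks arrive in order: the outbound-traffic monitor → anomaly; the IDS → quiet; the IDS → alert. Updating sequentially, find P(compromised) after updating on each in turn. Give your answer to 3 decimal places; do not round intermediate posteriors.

After the outbound-traffic monitor='anomaly': P(compromised) = 0.9·0.2500 / (0.9·0.2500 + 0.8·0.7500) ≈ 0.2727
After the IDS='quiet': P(compromised) = 0.25·0.2727 / (0.25·0.2727 + 0.5·0.7273) ≈ 0.1579
After the IDS='alert': P(compromised) = 0.75·0.1579 / (0.75·0.1579 + 0.5·0.8421) ≈ 0.2195

0.220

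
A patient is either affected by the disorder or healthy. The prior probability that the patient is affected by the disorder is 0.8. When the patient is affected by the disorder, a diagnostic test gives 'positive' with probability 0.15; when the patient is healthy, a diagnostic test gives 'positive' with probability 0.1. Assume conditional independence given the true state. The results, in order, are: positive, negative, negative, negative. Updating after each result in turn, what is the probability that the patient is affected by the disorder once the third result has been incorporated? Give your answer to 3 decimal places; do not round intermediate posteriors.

0.843

After 'positive': P(affected) = 0.15·0.8000 / (0.15·0.8000 + 0.1·0.2000) ≈ 0.8571
After 'negative': P(affected) = 0.85·0.8571 / (0.85·0.8571 + 0.9·0.1429) ≈ 0.8500
After 'negative': P(affected) = 0.85·0.8500 / (0.85·0.8500 + 0.9·0.1500) ≈ 0.8426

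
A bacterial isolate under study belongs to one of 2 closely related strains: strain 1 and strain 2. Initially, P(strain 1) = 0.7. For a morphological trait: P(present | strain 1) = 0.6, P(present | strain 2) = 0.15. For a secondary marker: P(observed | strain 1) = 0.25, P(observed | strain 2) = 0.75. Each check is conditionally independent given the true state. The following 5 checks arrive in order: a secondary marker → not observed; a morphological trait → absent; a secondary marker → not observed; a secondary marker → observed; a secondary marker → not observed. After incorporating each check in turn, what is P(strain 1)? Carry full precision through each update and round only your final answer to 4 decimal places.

0.9081

Apply Bayes' rule sequentially, carrying P(strain 1) forward.
After a secondary marker='not observed': P(strain 1) = 0.75·0.7000 / (0.75·0.7000 + 0.25·0.3000) ≈ 0.8750
After a morphological trait='absent': P(strain 1) = 0.4·0.8750 / (0.4·0.8750 + 0.85·0.1250) ≈ 0.7671
After a secondary marker='not observed': P(strain 1) = 0.75·0.7671 / (0.75·0.7671 + 0.25·0.2329) ≈ 0.9081
After a secondary marker='observed': P(strain 1) = 0.25·0.9081 / (0.25·0.9081 + 0.75·0.0919) ≈ 0.7671
After a secondary marker='not observed': P(strain 1) = 0.75·0.7671 / (0.75·0.7671 + 0.25·0.2329) ≈ 0.9081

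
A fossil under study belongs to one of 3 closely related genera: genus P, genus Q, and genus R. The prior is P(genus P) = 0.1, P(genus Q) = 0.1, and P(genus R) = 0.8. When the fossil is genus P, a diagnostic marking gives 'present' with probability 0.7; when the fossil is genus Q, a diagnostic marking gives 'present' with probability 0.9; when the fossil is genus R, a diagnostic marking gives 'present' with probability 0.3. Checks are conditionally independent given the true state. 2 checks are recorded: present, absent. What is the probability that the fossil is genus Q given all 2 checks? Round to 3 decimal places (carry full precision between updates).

0.045

Each posterior becomes the prior for the next update.
After 'present': normaliser = 0.7·0.1000 + 0.9·0.1000 + 0.3·0.8000; P(genus P) ≈ 0.1750, P(genus Q) ≈ 0.2250, P(genus R) ≈ 0.6000
After 'absent': normaliser = 0.3·0.1750 + 0.1·0.2250 + 0.7·0.6000; P(genus P) ≈ 0.1061, P(genus Q) ≈ 0.0455, P(genus R) ≈ 0.8485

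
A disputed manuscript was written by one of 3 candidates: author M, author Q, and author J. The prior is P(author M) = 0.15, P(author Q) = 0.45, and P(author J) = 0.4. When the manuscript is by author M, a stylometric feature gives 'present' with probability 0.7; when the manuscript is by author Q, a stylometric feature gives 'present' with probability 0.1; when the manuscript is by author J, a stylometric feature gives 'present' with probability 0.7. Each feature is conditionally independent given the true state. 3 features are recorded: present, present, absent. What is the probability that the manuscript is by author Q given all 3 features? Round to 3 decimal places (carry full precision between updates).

0.048

After 'present': normaliser = 0.7·0.1500 + 0.1·0.4500 + 0.7·0.4000; P(author M) ≈ 0.2442, P(author Q) ≈ 0.1047, P(author J) ≈ 0.6512
After 'present': normaliser = 0.7·0.2442 + 0.1·0.1047 + 0.7·0.6512; P(author M) ≈ 0.2682, P(author Q) ≈ 0.0164, P(author J) ≈ 0.7153
After 'absent': normaliser = 0.3·0.2682 + 0.9·0.0164 + 0.3·0.7153; P(author M) ≈ 0.2597, P(author Q) ≈ 0.0477, P(author J) ≈ 0.6926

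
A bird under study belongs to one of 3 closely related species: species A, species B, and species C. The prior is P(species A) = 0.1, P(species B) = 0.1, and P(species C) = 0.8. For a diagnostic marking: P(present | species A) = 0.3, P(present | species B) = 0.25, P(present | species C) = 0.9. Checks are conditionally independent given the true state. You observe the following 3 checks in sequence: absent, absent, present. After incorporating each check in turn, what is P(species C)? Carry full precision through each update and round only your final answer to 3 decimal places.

After 'absent': normaliser = 0.7·0.1000 + 0.75·0.1000 + 0.1·0.8000; P(species A) ≈ 0.3111, P(species B) ≈ 0.3333, P(species C) ≈ 0.3556
After 'absent': normaliser = 0.7·0.3111 + 0.75·0.3333 + 0.1·0.3556; P(species A) ≈ 0.4327, P(species B) ≈ 0.4967, P(species C) ≈ 0.0706
After 'present': normaliser = 0.3·0.4327 + 0.25·0.4967 + 0.9·0.0706; P(species A) ≈ 0.4088, P(species B) ≈ 0.3910, P(species C) ≈ 0.2002

0.200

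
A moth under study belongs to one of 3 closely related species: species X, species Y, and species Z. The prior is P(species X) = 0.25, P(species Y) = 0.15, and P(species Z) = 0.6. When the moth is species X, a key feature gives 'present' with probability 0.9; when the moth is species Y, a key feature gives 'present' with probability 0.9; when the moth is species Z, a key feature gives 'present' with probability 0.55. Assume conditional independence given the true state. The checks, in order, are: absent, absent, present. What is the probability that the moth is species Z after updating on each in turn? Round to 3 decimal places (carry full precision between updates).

0.949

Each posterior becomes the prior for the next update.
After 'absent': normaliser = 0.1·0.2500 + 0.1·0.1500 + 0.45·0.6000; P(species X) ≈ 0.0806, P(species Y) ≈ 0.0484, P(species Z) ≈ 0.8710
After 'absent': normaliser = 0.1·0.0806 + 0.1·0.0484 + 0.45·0.8710; P(species X) ≈ 0.0199, P(species Y) ≈ 0.0120, P(species Z) ≈ 0.9681
After 'present': normaliser = 0.9·0.0199 + 0.9·0.0120 + 0.55·0.9681; P(species X) ≈ 0.0319, P(species Y) ≈ 0.0192, P(species Z) ≈ 0.9489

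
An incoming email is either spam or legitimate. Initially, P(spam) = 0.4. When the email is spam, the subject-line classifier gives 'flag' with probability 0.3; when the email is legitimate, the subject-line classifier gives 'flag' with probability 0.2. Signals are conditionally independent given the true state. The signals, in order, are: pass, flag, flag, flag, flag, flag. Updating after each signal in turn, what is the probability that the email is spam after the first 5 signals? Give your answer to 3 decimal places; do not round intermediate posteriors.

0.747

After 'pass': P(spam) = 0.7·0.4000 / (0.7·0.4000 + 0.8·0.6000) ≈ 0.3684
After 'flag': P(spam) = 0.3·0.3684 / (0.3·0.3684 + 0.2·0.6316) ≈ 0.4667
After 'flag': P(spam) = 0.3·0.4667 / (0.3·0.4667 + 0.2·0.5333) ≈ 0.5676
After 'flag': P(spam) = 0.3·0.5676 / (0.3·0.5676 + 0.2·0.4324) ≈ 0.6632
After 'flag': P(spam) = 0.3·0.6632 / (0.3·0.6632 + 0.2·0.3368) ≈ 0.7470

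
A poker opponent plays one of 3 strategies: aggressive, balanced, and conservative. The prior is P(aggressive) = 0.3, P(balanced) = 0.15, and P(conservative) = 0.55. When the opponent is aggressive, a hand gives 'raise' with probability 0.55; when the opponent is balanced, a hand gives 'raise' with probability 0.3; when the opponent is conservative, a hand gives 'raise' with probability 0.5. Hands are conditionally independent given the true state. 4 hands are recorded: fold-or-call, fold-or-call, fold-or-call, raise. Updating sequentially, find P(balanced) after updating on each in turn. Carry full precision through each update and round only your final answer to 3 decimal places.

0.238

Apply Bayes' rule sequentially, carrying P(balanced) forward.
After 'fold-or-call': normaliser = 0.45·0.3000 + 0.7·0.1500 + 0.5·0.5500; P(aggressive) ≈ 0.2621, P(balanced) ≈ 0.2039, P(conservative) ≈ 0.5340
After 'fold-or-call': normaliser = 0.45·0.2621 + 0.7·0.2039 + 0.5·0.5340; P(aggressive) ≈ 0.2236, P(balanced) ≈ 0.2705, P(conservative) ≈ 0.5060
After 'fold-or-call': normaliser = 0.45·0.2236 + 0.7·0.2705 + 0.5·0.5060; P(aggressive) ≈ 0.1853, P(balanced) ≈ 0.3487, P(conservative) ≈ 0.4660
After 'raise': normaliser = 0.55·0.1853 + 0.3·0.3487 + 0.5·0.4660; P(aggressive) ≈ 0.2319, P(balanced) ≈ 0.2380, P(conservative) ≈ 0.5301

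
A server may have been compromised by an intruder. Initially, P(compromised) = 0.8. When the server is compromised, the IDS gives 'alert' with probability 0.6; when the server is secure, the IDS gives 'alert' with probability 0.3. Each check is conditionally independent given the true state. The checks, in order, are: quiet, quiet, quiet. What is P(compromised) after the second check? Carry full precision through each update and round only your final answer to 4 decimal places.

0.5664

After 'quiet': P(compromised) = 0.4·0.8000 / (0.4·0.8000 + 0.7·0.2000) ≈ 0.6957
After 'quiet': P(compromised) = 0.4·0.6957 / (0.4·0.6957 + 0.7·0.3043) ≈ 0.5664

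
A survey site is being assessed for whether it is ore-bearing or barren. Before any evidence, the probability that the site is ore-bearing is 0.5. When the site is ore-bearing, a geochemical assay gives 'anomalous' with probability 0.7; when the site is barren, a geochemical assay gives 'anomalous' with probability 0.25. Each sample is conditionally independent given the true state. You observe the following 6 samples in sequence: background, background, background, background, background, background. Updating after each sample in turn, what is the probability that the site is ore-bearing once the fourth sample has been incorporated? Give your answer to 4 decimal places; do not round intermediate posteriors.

0.0250

After 'background': P(ore) = 0.3·0.5000 / (0.3·0.5000 + 0.75·0.5000) ≈ 0.2857
After 'background': P(ore) = 0.3·0.2857 / (0.3·0.2857 + 0.75·0.7143) ≈ 0.1379
After 'background': P(ore) = 0.3·0.1379 / (0.3·0.1379 + 0.75·0.8621) ≈ 0.0602
After 'background': P(ore) = 0.3·0.0602 / (0.3·0.0602 + 0.75·0.9398) ≈ 0.0250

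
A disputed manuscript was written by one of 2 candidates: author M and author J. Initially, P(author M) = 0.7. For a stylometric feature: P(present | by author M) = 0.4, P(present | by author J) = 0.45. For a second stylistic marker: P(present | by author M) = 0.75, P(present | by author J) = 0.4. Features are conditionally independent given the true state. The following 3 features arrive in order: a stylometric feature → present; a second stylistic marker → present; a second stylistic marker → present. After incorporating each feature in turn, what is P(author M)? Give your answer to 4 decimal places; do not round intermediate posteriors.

After a stylometric feature='present': P(author M) = 0.4·0.7000 / (0.4·0.7000 + 0.45·0.3000) ≈ 0.6747
After a second stylistic marker='present': P(author M) = 0.75·0.6747 / (0.75·0.6747 + 0.4·0.3253) ≈ 0.7955
After a second stylistic marker='present': P(author M) = 0.75·0.7955 / (0.75·0.7955 + 0.4·0.2045) ≈ 0.8794

0.8794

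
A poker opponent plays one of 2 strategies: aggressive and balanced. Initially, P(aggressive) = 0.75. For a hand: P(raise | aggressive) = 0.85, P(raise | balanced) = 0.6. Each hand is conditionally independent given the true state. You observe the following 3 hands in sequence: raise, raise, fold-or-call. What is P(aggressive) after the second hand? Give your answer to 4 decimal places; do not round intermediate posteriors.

0.8576

After 'raise': P(aggressive) = 0.85·0.7500 / (0.85·0.7500 + 0.6·0.2500) ≈ 0.8095
After 'raise': P(aggressive) = 0.85·0.8095 / (0.85·0.8095 + 0.6·0.1905) ≈ 0.8576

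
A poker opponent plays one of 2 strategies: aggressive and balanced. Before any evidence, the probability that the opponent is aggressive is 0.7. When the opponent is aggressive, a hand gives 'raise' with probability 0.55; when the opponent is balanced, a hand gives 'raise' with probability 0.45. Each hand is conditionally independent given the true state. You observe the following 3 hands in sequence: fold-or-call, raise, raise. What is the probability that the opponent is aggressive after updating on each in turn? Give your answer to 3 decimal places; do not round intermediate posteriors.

0.740

After 'fold-or-call': P(aggressive) = 0.45·0.7000 / (0.45·0.7000 + 0.55·0.3000) ≈ 0.6562
After 'raise': P(aggressive) = 0.55·0.6562 / (0.55·0.6562 + 0.45·0.3438) ≈ 0.7000
After 'raise': P(aggressive) = 0.55·0.7000 / (0.55·0.7000 + 0.45·0.3000) ≈ 0.7404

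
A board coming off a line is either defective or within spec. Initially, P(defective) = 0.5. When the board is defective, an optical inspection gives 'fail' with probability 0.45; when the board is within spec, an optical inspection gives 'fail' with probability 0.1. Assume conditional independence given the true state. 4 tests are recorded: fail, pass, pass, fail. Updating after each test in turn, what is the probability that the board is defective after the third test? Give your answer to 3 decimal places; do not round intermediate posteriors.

After 'fail': P(defective) = 0.45·0.5000 / (0.45·0.5000 + 0.1·0.5000) ≈ 0.8182
After 'pass': P(defective) = 0.55·0.8182 / (0.55·0.8182 + 0.9·0.1818) ≈ 0.7333
After 'pass': P(defective) = 0.55·0.7333 / (0.55·0.7333 + 0.9·0.2667) ≈ 0.6269

0.627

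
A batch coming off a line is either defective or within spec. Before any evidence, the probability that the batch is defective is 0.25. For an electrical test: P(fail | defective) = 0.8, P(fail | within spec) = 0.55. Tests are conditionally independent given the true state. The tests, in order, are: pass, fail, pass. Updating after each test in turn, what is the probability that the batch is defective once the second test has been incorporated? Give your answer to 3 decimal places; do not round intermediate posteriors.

After 'pass': P(defective) = 0.2·0.2500 / (0.2·0.2500 + 0.45·0.7500) ≈ 0.1290
After 'fail': P(defective) = 0.8·0.1290 / (0.8·0.1290 + 0.55·0.8710) ≈ 0.1773

0.177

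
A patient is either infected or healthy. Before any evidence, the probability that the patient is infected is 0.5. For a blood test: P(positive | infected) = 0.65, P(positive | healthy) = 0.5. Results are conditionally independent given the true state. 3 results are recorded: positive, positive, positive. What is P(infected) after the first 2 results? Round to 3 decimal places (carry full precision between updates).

0.628

Apply Bayes' rule sequentially, carrying P(infected) forward.
After 'positive': P(infected) = 0.65·0.5000 / (0.65·0.5000 + 0.5·0.5000) ≈ 0.5652
After 'positive': P(infected) = 0.65·0.5652 / (0.65·0.5652 + 0.5·0.4348) ≈ 0.6283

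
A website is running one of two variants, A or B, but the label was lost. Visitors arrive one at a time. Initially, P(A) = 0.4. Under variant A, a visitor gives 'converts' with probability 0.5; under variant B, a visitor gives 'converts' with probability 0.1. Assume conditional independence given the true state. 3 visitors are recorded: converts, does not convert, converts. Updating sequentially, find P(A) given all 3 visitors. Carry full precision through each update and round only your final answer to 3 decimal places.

After 'converts': P(A) = 0.5·0.4000 / (0.5·0.4000 + 0.1·0.6000) ≈ 0.7692
After 'does not convert': P(A) = 0.5·0.7692 / (0.5·0.7692 + 0.9·0.2308) ≈ 0.6494
After 'converts': P(A) = 0.5·0.6494 / (0.5·0.6494 + 0.1·0.3506) ≈ 0.9025

0.903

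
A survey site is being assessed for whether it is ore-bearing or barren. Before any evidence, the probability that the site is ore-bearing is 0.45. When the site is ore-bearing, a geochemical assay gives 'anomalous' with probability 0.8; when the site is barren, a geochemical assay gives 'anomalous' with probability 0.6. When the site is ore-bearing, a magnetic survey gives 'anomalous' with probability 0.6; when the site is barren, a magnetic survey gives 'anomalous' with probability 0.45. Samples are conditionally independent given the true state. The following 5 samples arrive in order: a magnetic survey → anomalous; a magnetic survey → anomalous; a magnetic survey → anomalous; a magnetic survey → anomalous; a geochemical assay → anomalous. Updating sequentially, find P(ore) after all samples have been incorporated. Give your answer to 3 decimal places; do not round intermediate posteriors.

0.775

After a magnetic survey='anomalous': P(ore) = 0.6·0.4500 / (0.6·0.4500 + 0.45·0.5500) ≈ 0.5217
After a magnetic survey='anomalous': P(ore) = 0.6·0.5217 / (0.6·0.5217 + 0.45·0.4783) ≈ 0.5926
After a magnetic survey='anomalous': P(ore) = 0.6·0.5926 / (0.6·0.5926 + 0.45·0.4074) ≈ 0.6598
After a magnetic survey='anomalous': P(ore) = 0.6·0.6598 / (0.6·0.6598 + 0.45·0.3402) ≈ 0.7211
After a geochemical assay='anomalous': P(ore) = 0.8·0.7211 / (0.8·0.7211 + 0.6·0.2789) ≈ 0.7752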